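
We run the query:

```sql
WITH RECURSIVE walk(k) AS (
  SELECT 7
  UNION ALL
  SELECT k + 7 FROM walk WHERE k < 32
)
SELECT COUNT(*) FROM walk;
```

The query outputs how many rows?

5

Base: k=7.
Iteration 1: 7 < 32 holds -> k = 7 + 7 = 14.
Iteration 2: 14 < 32 holds -> k = 14 + 7 = 21.
Iteration 3: 21 < 32 holds -> k = 21 + 7 = 28.
Iteration 4: 28 < 32 holds -> k = 28 + 7 = 35.
Iteration 5: 35 < 32 fails; recursion stops.
Total rows emitted: 5.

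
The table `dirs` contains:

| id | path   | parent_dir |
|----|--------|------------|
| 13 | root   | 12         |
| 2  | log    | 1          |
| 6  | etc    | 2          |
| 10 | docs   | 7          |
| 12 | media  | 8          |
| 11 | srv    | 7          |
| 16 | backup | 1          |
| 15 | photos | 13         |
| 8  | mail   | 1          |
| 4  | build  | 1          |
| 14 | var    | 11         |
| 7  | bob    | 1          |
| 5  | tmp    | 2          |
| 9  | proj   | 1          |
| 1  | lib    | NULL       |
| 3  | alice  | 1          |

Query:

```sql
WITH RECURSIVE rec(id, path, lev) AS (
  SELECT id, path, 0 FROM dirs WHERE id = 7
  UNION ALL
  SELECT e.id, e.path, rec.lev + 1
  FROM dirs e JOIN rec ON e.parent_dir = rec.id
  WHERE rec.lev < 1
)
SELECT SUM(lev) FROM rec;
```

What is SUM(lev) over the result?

Base: id=7 (bob) at lev 0.
Iteration 1: rows with parent_dir in {7} -> docs (id 10, lev 1), srv (id 11, lev 1).
Iteration 2: lev < 1 fails for all current rows; recursion stops.
SUM(lev) = 0 + 1 + 1 = 2.

2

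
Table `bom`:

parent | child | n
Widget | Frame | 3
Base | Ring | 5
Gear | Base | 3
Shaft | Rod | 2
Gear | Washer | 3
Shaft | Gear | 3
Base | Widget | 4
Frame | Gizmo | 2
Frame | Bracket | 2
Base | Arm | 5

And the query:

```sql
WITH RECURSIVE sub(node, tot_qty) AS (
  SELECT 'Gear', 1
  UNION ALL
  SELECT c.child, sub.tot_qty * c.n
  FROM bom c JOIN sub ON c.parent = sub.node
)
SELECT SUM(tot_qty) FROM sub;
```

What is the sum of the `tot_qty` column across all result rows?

229

Base: (Gear, tot_qty=1).
Iteration 1: components of {Gear} -> Base = 1*3 = 3, Washer = 1*3 = 3.
Iteration 2: components of {Base,Washer} -> Arm = 3*5 = 15, Ring = 3*5 = 15, Widget = 3*4 = 12.
Iteration 3: components of {Arm,Ring,Widget} -> Frame = 12*3 = 36.
Iteration 4: components of {Frame} -> Bracket = 36*2 = 72, Gizmo = 36*2 = 72.
Iteration 5: no further components; recursion stops.
SUM(tot_qty) = 1 + 3 + 3 + 12 + 15 + 15 + 36 + 72 + 72 = 229.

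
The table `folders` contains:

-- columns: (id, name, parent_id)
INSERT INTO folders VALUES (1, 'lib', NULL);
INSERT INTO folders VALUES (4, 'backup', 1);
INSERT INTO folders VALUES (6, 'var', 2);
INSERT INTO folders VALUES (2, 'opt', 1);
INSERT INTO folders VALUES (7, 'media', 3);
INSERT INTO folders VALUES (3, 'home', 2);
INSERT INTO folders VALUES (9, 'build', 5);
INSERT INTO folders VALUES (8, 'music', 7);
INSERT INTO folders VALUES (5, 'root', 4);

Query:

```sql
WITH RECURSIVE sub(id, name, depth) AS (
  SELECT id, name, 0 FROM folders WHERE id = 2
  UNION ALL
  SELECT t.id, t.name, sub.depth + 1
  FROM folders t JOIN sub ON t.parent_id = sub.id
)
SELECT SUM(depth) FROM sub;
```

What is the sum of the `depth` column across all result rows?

7

Base: id=2 (opt) at depth 0.
Iteration 1: rows with parent_id in {2} -> home (id 3, depth 1), var (id 6, depth 1).
Iteration 2: rows with parent_id in {3,6} -> media (id 7, depth 2).
Iteration 3: rows with parent_id in {7} -> music (id 8, depth 3).
Iteration 4: no rows with parent_id in {8}; recursion stops.
SUM(depth) = 0 + 1 + 1 + 2 + 3 = 7.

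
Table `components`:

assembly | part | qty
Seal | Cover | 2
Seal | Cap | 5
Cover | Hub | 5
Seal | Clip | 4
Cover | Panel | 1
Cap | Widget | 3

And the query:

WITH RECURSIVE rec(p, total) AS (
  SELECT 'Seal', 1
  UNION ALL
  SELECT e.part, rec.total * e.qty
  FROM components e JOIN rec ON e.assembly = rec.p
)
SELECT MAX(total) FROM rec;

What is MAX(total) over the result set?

15

Base: (Seal, total=1).
Iteration 1: components of {Seal} -> Cap = 1*5 = 5, Clip = 1*4 = 4, Cover = 1*2 = 2.
Iteration 2: components of {Cap,Clip,Cover} -> Hub = 2*5 = 10, Panel = 2*1 = 2, Widget = 5*3 = 15.
Iteration 3: no further components; recursion stops.
total values: 1, 2, 5, 4, 10, 2, 15; the maximum is 15.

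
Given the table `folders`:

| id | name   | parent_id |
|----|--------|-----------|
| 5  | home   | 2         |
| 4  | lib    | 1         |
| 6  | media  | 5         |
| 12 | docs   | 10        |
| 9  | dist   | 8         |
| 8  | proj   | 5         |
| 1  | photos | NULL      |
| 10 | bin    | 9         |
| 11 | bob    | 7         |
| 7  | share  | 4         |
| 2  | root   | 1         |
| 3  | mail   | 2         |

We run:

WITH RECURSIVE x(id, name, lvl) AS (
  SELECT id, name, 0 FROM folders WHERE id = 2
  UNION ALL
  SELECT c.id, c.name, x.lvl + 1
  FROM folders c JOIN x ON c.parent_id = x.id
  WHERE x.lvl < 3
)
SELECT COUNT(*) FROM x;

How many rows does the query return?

Base: id=2 (root) at lvl 0.
Iteration 1: rows with parent_id in {2} -> mail (id 3, lvl 1), home (id 5, lvl 1).
Iteration 2: rows with parent_id in {3,5} -> media (id 6, lvl 2), proj (id 8, lvl 2).
Iteration 3: rows with parent_id in {6,8} -> dist (id 9, lvl 3).
Iteration 4: lvl < 3 fails for all current rows; recursion stops.
Total rows emitted: 6.

6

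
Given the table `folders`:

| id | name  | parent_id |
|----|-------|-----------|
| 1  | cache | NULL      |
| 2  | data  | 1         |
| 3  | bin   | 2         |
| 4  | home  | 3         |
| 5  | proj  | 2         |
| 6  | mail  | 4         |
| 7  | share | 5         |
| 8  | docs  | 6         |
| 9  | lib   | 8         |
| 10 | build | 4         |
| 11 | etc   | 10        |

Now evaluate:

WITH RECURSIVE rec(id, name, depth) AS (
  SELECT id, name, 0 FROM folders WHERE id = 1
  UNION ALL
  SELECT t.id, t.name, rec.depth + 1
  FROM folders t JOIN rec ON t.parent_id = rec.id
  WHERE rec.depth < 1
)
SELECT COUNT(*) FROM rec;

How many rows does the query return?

Base: id=1 (cache) at depth 0.
Iteration 1: rows with parent_id in {1} -> data (id 2, depth 1).
Iteration 2: depth < 1 fails for all current rows; recursion stops.
Total rows emitted: 2.

2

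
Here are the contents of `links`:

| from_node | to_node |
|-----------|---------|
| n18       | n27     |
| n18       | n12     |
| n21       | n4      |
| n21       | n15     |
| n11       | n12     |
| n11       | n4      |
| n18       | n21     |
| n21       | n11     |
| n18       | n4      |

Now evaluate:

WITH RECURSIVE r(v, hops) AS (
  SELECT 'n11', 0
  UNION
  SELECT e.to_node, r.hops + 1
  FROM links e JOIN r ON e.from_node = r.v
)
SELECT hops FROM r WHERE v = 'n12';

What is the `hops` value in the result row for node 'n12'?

1

Base: (n11, hops=0).
Iteration 1: edges from {n11} -> (n12, hops=1), (n4, hops=1).
Iteration 2: no outgoing edges from {n12,n4}; recursion stops.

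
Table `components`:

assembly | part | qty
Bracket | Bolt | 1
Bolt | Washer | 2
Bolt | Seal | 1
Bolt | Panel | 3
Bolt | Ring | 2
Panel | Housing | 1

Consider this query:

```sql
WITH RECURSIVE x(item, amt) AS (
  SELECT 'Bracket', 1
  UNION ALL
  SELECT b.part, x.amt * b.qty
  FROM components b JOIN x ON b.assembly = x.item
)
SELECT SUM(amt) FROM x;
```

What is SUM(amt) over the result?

13

Base: (Bracket, amt=1).
Iteration 1: components of {Bracket} -> Bolt = 1*1 = 1.
Iteration 2: components of {Bolt} -> Panel = 1*3 = 3, Ring = 1*2 = 2, Seal = 1*1 = 1, Washer = 1*2 = 2.
Iteration 3: components of {Panel,Ring,Seal,Washer} -> Housing = 3*1 = 3.
Iteration 4: no further components; recursion stops.
SUM(amt) = 1 + 1 + 2 + 1 + 3 + 2 + 3 = 13.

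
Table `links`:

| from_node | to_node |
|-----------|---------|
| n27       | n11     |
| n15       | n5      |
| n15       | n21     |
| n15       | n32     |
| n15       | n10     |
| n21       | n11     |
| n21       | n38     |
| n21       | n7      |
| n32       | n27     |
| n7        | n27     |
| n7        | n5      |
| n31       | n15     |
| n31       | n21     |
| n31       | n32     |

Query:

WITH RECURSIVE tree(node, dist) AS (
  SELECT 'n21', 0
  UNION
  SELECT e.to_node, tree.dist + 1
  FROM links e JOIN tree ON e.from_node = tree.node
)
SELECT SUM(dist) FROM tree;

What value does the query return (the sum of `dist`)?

Base: (n21, dist=0).
Iteration 1: edges from {n21} -> (n11, dist=1), (n38, dist=1), (n7, dist=1).
Iteration 2: edges from {n11,n38,n7} -> (n27, dist=2), (n5, dist=2).
Iteration 3: edges from {n27,n5} -> (n11, dist=3).
Iteration 4: no outgoing edges from {n11}; recursion stops.
SUM(dist) = 0 + 1 + 1 + 1 + 2 + 2 + 3 = 10.

10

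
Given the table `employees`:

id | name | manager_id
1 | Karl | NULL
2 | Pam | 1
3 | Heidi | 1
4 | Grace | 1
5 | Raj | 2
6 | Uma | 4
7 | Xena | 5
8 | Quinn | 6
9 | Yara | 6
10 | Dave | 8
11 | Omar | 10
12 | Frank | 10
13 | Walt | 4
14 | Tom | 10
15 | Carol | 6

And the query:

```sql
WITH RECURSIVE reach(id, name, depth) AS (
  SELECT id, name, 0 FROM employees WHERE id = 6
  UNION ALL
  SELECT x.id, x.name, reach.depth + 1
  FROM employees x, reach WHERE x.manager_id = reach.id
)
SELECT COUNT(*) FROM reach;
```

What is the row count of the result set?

8

Base: id=6 (Uma) at depth 0.
Iteration 1: rows with manager_id in {6} -> Quinn (id 8, depth 1), Yara (id 9, depth 1), Carol (id 15, depth 1).
Iteration 2: rows with manager_id in {8,9,15} -> Dave (id 10, depth 2).
Iteration 3: rows with manager_id in {10} -> Omar (id 11, depth 3), Frank (id 12, depth 3), Tom (id 14, depth 3).
Iteration 4: no rows with manager_id in {11,12,14}; recursion stops.
Total rows emitted: 8.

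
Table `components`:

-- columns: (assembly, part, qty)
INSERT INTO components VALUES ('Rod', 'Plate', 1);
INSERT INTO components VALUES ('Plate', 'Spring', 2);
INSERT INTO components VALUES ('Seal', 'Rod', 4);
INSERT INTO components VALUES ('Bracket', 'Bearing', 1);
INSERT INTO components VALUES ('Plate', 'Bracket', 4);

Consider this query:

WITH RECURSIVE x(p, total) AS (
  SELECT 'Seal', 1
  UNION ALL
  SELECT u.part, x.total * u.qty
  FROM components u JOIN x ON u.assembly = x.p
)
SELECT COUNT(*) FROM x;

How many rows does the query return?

6

Base: (Seal, total=1).
Iteration 1: components of {Seal} -> Rod = 1*4 = 4.
Iteration 2: components of {Rod} -> Plate = 4*1 = 4.
Iteration 3: components of {Plate} -> Bracket = 4*4 = 16, Spring = 4*2 = 8.
Iteration 4: components of {Bracket,Spring} -> Bearing = 16*1 = 16.
Iteration 5: no further components; recursion stops.
Total rows emitted: 6.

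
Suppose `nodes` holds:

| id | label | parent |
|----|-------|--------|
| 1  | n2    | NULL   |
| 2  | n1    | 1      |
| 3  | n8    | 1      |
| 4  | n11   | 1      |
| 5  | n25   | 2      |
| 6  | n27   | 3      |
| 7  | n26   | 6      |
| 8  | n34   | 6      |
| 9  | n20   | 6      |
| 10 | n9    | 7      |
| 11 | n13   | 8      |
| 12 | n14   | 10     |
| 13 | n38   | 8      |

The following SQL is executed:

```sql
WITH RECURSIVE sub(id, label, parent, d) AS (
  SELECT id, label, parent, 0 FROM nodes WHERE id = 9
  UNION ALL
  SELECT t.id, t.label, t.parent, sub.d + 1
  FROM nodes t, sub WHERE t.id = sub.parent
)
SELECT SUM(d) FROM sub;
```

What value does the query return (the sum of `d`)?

Base: id=9 (n20), parent=6, d 0.
Iteration 1: join on id=6 -> n27 (id 6, parent=3, d 1).
Iteration 2: join on id=3 -> n8 (id 3, parent=1, d 2).
Iteration 3: join on id=1 -> n2 (id 1, parent=NULL, d 3).
Iteration 4: parent is NULL; no match; recursion stops.
SUM(d) = 0 + 1 + 2 + 3 = 6.

6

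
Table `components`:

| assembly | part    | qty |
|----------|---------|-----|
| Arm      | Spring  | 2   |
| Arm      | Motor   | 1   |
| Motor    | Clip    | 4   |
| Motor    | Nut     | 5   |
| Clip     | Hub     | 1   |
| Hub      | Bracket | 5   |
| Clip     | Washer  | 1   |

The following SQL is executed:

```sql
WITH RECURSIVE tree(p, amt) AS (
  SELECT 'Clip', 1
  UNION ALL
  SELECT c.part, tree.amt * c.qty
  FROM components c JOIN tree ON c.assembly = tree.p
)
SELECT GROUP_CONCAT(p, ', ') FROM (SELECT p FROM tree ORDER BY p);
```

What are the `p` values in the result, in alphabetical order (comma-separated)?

Bracket, Clip, Hub, Washer

Base: (Clip, amt=1).
Iteration 1: components of {Clip} -> Hub = 1*1 = 1, Washer = 1*1 = 1.
Iteration 2: components of {Hub,Washer} -> Bracket = 1*5 = 5.
Iteration 3: no further components; recursion stops.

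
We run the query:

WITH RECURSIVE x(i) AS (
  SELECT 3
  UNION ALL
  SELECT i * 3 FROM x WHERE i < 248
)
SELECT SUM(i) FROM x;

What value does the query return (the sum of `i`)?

Base: i=3.
Iteration 1: 3 < 248 holds -> i = 3 * 3 = 9.
Iteration 2: 9 < 248 holds -> i = 9 * 3 = 27.
Iteration 3: 27 < 248 holds -> i = 27 * 3 = 81.
Iteration 4: 81 < 248 holds -> i = 81 * 3 = 243.
Iteration 5: 243 < 248 holds -> i = 243 * 3 = 729.
Iteration 6: 729 < 248 fails; recursion stops.
SUM(i) = 3 + 9 + 27 + 81 + 243 + 729 = 1092.

1092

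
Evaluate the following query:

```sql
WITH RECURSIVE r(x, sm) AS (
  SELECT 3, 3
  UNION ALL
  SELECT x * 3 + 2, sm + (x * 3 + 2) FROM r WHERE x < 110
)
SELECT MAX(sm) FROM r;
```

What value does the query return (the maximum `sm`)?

479

Base: x=3, sm=3.
Iteration 1: 3 < 110 holds -> x = 3 * 3 + 2 = 11, sm = 3 + 11 = 14.
Iteration 2: 11 < 110 holds -> x = 11 * 3 + 2 = 35, sm = 14 + 35 = 49.
Iteration 3: 35 < 110 holds -> x = 35 * 3 + 2 = 107, sm = 49 + 107 = 156.
Iteration 4: 107 < 110 holds -> x = 107 * 3 + 2 = 323, sm = 156 + 323 = 479.
Iteration 5: 323 < 110 fails; recursion stops.
sm values: 3, 14, 49, 156, 479; the maximum is 479.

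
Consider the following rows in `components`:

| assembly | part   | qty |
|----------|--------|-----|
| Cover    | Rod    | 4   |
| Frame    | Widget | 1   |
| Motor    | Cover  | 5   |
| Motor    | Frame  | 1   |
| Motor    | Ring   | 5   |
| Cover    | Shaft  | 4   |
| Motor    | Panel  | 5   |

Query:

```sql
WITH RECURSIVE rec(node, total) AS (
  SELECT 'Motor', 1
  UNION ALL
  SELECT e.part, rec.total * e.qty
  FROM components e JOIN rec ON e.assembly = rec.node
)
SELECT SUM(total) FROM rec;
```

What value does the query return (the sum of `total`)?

58

Base: (Motor, total=1).
Iteration 1: components of {Motor} -> Cover = 1*5 = 5, Frame = 1*1 = 1, Panel = 1*5 = 5, Ring = 1*5 = 5.
Iteration 2: components of {Cover,Frame,Panel,Ring} -> Rod = 5*4 = 20, Shaft = 5*4 = 20, Widget = 1*1 = 1.
Iteration 3: no further components; recursion stops.
SUM(total) = 1 + 5 + 5 + 5 + 1 + 20 + 20 + 1 = 58.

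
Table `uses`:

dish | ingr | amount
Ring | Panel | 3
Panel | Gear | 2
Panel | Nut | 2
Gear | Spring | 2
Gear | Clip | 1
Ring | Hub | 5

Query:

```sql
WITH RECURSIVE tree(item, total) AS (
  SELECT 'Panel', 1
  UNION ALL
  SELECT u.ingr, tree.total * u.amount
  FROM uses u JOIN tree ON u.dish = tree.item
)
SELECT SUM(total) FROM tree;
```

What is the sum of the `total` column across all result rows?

Base: (Panel, total=1).
Iteration 1: components of {Panel} -> Gear = 1*2 = 2, Nut = 1*2 = 2.
Iteration 2: components of {Gear,Nut} -> Clip = 2*1 = 2, Spring = 2*2 = 4.
Iteration 3: no further components; recursion stops.
SUM(total) = 1 + 2 + 2 + 4 + 2 = 11.

11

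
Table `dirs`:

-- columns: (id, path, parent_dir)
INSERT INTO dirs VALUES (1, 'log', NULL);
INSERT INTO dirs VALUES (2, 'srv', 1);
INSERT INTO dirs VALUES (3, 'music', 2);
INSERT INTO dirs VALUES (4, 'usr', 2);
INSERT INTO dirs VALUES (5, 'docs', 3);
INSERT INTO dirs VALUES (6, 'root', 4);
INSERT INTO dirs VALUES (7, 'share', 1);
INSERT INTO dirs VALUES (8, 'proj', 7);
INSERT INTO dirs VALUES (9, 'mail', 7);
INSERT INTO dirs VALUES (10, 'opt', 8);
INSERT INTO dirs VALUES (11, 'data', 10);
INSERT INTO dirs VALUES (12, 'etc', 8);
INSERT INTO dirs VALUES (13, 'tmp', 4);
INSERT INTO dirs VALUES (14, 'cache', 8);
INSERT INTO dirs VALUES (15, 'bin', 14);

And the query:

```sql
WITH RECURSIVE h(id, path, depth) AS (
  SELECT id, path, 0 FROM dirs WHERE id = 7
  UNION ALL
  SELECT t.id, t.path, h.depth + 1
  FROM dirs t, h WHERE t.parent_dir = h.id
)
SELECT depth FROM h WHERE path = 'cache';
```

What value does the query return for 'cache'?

2

Base: id=7 (share) at depth 0.
Iteration 1: rows with parent_dir in {7} -> proj (id 8, depth 1), mail (id 9, depth 1).
Iteration 2: rows with parent_dir in {8,9} -> opt (id 10, depth 2), etc (id 12, depth 2), cache (id 14, depth 2).
Iteration 3: rows with parent_dir in {10,12,14} -> data (id 11, depth 3), bin (id 15, depth 3).
Iteration 4: no rows with parent_dir in {11,15}; recursion stops.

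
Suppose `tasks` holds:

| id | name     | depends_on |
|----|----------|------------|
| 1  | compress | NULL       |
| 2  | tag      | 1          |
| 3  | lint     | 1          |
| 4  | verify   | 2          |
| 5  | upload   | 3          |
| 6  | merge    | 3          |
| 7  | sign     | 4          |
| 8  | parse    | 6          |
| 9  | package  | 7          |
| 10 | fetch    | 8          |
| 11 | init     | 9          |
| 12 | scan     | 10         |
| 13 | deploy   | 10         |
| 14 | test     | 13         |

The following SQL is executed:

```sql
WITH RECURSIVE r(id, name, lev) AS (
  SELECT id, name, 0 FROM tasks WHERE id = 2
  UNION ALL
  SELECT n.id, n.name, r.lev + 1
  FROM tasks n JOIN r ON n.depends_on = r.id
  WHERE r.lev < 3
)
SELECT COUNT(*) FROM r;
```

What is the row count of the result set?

4

Base: id=2 (tag) at lev 0.
Iteration 1: rows with depends_on in {2} -> verify (id 4, lev 1).
Iteration 2: rows with depends_on in {4} -> sign (id 7, lev 2).
Iteration 3: rows with depends_on in {7} -> package (id 9, lev 3).
Iteration 4: lev < 3 fails for all current rows; recursion stops.
Total rows emitted: 4.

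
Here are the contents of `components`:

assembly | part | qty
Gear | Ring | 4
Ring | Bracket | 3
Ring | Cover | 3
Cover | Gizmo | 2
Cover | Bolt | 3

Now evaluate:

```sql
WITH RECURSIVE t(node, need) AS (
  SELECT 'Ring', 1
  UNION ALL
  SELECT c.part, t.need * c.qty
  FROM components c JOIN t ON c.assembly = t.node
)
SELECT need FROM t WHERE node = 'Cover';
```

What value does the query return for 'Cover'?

Base: (Ring, need=1).
Iteration 1: components of {Ring} -> Bracket = 1*3 = 3, Cover = 1*3 = 3.
Iteration 2: components of {Bracket,Cover} -> Bolt = 3*3 = 9, Gizmo = 3*2 = 6.
Iteration 3: no further components; recursion stops.

3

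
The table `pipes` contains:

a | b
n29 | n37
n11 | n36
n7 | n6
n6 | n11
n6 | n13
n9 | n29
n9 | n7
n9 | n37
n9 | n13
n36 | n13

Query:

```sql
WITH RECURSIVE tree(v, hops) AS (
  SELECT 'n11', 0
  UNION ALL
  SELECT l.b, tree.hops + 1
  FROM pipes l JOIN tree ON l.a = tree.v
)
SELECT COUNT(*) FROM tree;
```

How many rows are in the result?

3

Base: (n11, hops=0).
Iteration 1: edges from {n11} -> (n36, hops=1).
Iteration 2: edges from {n36} -> (n13, hops=2).
Iteration 3: no outgoing edges from {n13}; recursion stops.
Total rows emitted: 3.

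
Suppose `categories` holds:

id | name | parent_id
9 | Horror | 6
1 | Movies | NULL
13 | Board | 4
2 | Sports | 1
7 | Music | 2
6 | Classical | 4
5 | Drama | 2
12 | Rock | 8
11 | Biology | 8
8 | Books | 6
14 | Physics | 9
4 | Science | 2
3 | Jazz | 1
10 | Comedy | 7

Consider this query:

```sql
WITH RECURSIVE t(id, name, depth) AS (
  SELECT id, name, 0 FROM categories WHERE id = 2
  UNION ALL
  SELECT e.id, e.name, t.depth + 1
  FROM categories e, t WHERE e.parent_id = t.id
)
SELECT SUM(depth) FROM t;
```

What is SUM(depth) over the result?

Base: id=2 (Sports) at depth 0.
Iteration 1: rows with parent_id in {2} -> Science (id 4, depth 1), Drama (id 5, depth 1), Music (id 7, depth 1).
Iteration 2: rows with parent_id in {4,5,7} -> Classical (id 6, depth 2), Comedy (id 10, depth 2), Board (id 13, depth 2).
Iteration 3: rows with parent_id in {6,10,13} -> Books (id 8, depth 3), Horror (id 9, depth 3).
Iteration 4: rows with parent_id in {8,9} -> Biology (id 11, depth 4), Rock (id 12, depth 4), Physics (id 14, depth 4).
Iteration 5: no rows with parent_id in {11,12,14}; recursion stops.
SUM(depth) = 0 + 1 + 1 + 1 + 2 + 2 + 2 + 3 + 3 + 4 + 4 + 4 = 27.

27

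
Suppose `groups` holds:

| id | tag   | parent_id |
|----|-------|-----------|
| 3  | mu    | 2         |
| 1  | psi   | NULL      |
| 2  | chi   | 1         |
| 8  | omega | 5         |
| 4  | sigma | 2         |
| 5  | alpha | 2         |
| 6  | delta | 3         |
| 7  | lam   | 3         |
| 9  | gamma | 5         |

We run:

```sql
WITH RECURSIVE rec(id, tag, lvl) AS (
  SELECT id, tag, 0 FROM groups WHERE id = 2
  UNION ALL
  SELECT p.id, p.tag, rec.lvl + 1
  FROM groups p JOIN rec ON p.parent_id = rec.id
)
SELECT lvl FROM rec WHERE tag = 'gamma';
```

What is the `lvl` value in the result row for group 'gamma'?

2

Base: id=2 (chi) at lvl 0.
Iteration 1: rows with parent_id in {2} -> mu (id 3, lvl 1), sigma (id 4, lvl 1), alpha (id 5, lvl 1).
Iteration 2: rows with parent_id in {3,4,5} -> delta (id 6, lvl 2), lam (id 7, lvl 2), omega (id 8, lvl 2), gamma (id 9, lvl 2).
Iteration 3: no rows with parent_id in {6,7,8,9}; recursion stops.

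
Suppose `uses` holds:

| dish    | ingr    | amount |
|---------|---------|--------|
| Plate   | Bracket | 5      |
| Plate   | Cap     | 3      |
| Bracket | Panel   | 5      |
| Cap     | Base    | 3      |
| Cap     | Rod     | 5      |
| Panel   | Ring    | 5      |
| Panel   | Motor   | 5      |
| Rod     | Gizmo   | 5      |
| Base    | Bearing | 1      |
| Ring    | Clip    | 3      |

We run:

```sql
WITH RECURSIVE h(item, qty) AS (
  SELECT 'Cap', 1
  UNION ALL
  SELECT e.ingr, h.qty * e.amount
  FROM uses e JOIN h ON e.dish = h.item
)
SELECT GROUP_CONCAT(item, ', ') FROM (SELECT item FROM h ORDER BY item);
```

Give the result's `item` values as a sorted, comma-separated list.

Base: (Cap, qty=1).
Iteration 1: components of {Cap} -> Base = 1*3 = 3, Rod = 1*5 = 5.
Iteration 2: components of {Base,Rod} -> Bearing = 3*1 = 3, Gizmo = 5*5 = 25.
Iteration 3: no further components; recursion stops.

Base, Bearing, Cap, Gizmo, Rod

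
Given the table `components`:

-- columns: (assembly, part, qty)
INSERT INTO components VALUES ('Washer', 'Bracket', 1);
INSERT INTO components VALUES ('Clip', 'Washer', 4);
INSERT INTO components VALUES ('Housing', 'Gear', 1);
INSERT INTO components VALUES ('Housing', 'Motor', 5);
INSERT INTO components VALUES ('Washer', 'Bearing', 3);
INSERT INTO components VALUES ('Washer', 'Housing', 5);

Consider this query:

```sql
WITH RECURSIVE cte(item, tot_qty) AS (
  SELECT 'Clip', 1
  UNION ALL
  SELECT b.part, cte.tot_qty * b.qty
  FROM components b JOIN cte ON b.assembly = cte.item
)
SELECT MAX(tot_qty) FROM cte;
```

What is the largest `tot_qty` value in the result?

100

Base: (Clip, tot_qty=1).
Iteration 1: components of {Clip} -> Washer = 1*4 = 4.
Iteration 2: components of {Washer} -> Bearing = 4*3 = 12, Bracket = 4*1 = 4, Housing = 4*5 = 20.
Iteration 3: components of {Bearing,Bracket,Housing} -> Gear = 20*1 = 20, Motor = 20*5 = 100.
Iteration 4: no further components; recursion stops.
tot_qty values: 1, 4, 20, 4, 12, 100, 20; the maximum is 100.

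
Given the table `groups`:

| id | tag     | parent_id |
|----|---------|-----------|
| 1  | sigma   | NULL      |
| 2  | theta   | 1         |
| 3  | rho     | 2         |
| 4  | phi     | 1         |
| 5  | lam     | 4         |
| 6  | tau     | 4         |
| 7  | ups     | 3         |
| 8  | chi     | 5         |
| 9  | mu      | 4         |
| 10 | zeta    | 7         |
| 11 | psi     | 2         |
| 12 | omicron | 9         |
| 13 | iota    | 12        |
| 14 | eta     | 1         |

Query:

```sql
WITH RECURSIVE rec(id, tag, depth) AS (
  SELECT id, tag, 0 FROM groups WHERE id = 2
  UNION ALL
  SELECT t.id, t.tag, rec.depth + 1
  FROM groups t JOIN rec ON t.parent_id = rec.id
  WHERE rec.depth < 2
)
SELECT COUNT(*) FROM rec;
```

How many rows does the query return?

4

Base: id=2 (theta) at depth 0.
Iteration 1: rows with parent_id in {2} -> rho (id 3, depth 1), psi (id 11, depth 1).
Iteration 2: rows with parent_id in {3,11} -> ups (id 7, depth 2).
Iteration 3: depth < 2 fails for all current rows; recursion stops.
Total rows emitted: 4.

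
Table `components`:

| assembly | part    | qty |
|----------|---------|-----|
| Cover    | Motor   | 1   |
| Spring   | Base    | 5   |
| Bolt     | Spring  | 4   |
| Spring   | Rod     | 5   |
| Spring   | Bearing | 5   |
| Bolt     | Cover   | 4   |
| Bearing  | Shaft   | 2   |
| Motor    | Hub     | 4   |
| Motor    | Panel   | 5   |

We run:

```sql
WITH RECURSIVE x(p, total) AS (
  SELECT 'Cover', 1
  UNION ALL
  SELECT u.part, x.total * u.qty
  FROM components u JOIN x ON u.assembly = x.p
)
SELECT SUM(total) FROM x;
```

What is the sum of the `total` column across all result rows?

Base: (Cover, total=1).
Iteration 1: components of {Cover} -> Motor = 1*1 = 1.
Iteration 2: components of {Motor} -> Hub = 1*4 = 4, Panel = 1*5 = 5.
Iteration 3: no further components; recursion stops.
SUM(total) = 1 + 1 + 4 + 5 = 11.

11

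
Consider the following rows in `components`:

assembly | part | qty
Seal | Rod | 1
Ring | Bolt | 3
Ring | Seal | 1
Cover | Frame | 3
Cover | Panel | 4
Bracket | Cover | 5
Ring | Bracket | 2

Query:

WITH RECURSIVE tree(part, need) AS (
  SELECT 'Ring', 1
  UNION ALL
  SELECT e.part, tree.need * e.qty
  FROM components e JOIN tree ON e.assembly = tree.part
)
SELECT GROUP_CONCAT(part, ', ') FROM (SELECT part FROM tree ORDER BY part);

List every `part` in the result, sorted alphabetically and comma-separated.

Bolt, Bracket, Cover, Frame, Panel, Ring, Rod, Seal

Base: (Ring, need=1).
Iteration 1: components of {Ring} -> Bolt = 1*3 = 3, Bracket = 1*2 = 2, Seal = 1*1 = 1.
Iteration 2: components of {Bolt,Bracket,Seal} -> Cover = 2*5 = 10, Rod = 1*1 = 1.
Iteration 3: components of {Cover,Rod} -> Frame = 10*3 = 30, Panel = 10*4 = 40.
Iteration 4: no further components; recursion stops.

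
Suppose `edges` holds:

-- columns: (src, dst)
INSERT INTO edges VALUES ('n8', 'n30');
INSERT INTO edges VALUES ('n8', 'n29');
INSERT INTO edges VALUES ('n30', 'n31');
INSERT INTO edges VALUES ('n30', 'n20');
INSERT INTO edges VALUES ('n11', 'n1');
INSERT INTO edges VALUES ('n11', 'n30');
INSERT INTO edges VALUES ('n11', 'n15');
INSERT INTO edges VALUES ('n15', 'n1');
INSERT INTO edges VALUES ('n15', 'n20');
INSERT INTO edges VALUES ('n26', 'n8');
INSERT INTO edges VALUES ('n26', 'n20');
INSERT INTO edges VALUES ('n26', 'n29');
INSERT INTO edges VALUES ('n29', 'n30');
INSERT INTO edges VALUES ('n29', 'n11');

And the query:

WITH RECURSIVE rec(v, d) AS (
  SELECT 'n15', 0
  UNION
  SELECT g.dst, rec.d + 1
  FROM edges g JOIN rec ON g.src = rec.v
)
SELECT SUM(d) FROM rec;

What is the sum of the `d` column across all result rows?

Base: (n15, d=0).
Iteration 1: edges from {n15} -> (n1, d=1), (n20, d=1).
Iteration 2: no outgoing edges from {n1,n20}; recursion stops.
SUM(d) = 0 + 1 + 1 = 2.

2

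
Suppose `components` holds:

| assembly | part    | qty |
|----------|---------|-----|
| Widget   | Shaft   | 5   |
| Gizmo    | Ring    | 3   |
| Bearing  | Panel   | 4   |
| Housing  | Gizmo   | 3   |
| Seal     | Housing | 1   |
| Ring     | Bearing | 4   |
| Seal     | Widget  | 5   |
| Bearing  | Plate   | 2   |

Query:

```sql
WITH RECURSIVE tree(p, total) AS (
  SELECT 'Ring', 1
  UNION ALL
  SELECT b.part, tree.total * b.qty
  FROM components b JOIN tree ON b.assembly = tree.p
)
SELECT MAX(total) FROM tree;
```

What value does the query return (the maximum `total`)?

Base: (Ring, total=1).
Iteration 1: components of {Ring} -> Bearing = 1*4 = 4.
Iteration 2: components of {Bearing} -> Panel = 4*4 = 16, Plate = 4*2 = 8.
Iteration 3: no further components; recursion stops.
total values: 1, 4, 8, 16; the maximum is 16.

16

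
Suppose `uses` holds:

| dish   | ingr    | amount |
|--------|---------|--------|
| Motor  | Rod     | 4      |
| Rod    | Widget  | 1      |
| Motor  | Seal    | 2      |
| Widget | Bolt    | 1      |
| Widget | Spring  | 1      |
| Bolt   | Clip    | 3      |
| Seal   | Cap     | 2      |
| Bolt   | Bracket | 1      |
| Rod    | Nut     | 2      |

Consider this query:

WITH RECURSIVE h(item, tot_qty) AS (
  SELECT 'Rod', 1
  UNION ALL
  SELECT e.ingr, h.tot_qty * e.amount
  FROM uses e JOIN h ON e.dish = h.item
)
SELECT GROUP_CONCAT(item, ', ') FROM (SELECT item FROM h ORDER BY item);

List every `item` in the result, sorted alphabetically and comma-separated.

Base: (Rod, tot_qty=1).
Iteration 1: components of {Rod} -> Nut = 1*2 = 2, Widget = 1*1 = 1.
Iteration 2: components of {Nut,Widget} -> Bolt = 1*1 = 1, Spring = 1*1 = 1.
Iteration 3: components of {Bolt,Spring} -> Bracket = 1*1 = 1, Clip = 1*3 = 3.
Iteration 4: no further components; recursion stops.

Bolt, Bracket, Clip, Nut, Rod, Spring, Widget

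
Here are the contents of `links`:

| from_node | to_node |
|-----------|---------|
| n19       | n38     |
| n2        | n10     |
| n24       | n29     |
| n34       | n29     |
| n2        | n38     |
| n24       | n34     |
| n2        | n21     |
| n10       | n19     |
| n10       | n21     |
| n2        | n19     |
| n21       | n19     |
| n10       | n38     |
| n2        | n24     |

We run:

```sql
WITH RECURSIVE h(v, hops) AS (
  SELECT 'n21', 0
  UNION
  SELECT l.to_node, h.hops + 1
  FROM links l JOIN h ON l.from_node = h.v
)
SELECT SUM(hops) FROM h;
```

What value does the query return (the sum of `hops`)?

3

Base: (n21, hops=0).
Iteration 1: edges from {n21} -> (n19, hops=1).
Iteration 2: edges from {n19} -> (n38, hops=2).
Iteration 3: no outgoing edges from {n38}; recursion stops.
SUM(hops) = 0 + 1 + 2 = 3.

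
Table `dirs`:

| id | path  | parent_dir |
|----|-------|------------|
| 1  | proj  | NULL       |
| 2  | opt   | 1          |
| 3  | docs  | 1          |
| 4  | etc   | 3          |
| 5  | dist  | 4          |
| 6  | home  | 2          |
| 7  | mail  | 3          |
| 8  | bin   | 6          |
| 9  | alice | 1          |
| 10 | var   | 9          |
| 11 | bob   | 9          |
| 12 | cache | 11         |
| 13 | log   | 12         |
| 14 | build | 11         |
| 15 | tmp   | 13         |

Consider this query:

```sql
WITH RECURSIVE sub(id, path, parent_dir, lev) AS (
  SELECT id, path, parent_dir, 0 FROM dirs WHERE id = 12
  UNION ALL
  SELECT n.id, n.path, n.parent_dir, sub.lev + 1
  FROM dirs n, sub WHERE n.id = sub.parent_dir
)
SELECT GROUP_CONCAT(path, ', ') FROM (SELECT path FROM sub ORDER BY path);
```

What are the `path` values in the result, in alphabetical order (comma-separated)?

alice, bob, cache, proj

Base: id=12 (cache), parent_dir=11, lev 0.
Iteration 1: join on id=11 -> bob (id 11, parent_dir=9, lev 1).
Iteration 2: join on id=9 -> alice (id 9, parent_dir=1, lev 2).
Iteration 3: join on id=1 -> proj (id 1, parent_dir=NULL, lev 3).
Iteration 4: parent_dir is NULL; no match; recursion stops.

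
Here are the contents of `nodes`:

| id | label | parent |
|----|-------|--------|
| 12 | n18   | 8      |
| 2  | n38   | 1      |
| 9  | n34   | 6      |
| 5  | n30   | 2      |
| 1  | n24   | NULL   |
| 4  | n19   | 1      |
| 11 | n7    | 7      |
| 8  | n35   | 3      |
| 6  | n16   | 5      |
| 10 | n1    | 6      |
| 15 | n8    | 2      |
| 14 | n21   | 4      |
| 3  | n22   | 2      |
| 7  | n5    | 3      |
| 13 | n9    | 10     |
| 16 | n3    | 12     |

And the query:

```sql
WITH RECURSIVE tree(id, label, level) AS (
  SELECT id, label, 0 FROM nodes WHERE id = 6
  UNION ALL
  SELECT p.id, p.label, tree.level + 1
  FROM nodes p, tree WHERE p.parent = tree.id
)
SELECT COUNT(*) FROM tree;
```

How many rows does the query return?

Base: id=6 (n16) at level 0.
Iteration 1: rows with parent in {6} -> n34 (id 9, level 1), n1 (id 10, level 1).
Iteration 2: rows with parent in {9,10} -> n9 (id 13, level 2).
Iteration 3: no rows with parent in {13}; recursion stops.
Total rows emitted: 4.

4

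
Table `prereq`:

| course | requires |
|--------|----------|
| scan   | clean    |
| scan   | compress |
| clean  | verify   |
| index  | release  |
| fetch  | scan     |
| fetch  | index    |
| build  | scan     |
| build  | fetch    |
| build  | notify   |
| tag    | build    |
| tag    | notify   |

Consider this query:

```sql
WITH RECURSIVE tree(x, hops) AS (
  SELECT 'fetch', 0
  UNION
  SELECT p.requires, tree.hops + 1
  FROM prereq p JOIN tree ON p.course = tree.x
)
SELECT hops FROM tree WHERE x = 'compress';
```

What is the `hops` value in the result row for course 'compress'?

Base: (fetch, hops=0).
Iteration 1: edges from {fetch} -> (index, hops=1), (scan, hops=1).
Iteration 2: edges from {index,scan} -> (clean, hops=2), (compress, hops=2), (release, hops=2).
Iteration 3: edges from {clean,compress,release} -> (verify, hops=3).
Iteration 4: no outgoing edges from {verify}; recursion stops.

2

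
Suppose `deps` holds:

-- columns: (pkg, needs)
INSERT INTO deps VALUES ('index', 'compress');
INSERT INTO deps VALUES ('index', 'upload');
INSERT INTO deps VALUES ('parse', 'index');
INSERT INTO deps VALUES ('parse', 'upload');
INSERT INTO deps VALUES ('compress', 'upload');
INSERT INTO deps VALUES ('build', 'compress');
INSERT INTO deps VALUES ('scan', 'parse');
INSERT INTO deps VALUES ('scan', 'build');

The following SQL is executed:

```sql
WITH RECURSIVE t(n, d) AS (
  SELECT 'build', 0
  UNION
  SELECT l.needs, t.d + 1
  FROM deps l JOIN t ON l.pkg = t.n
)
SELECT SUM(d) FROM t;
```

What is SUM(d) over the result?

3

Base: (build, d=0).
Iteration 1: edges from {build} -> (compress, d=1).
Iteration 2: edges from {compress} -> (upload, d=2).
Iteration 3: no outgoing edges from {upload}; recursion stops.
SUM(d) = 0 + 1 + 2 = 3.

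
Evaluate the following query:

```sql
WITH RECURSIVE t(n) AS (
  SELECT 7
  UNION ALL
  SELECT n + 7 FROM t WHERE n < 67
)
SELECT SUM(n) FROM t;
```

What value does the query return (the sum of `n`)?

385

Base: n=7.
Iteration 1: 7 < 67 holds -> n = 7 + 7 = 14.
Iteration 2: 14 < 67 holds -> n = 14 + 7 = 21.
Iteration 3: 21 < 67 holds -> n = 21 + 7 = 28.
Iteration 4: 28 < 67 holds -> n = 28 + 7 = 35.
Iteration 5: 35 < 67 holds -> n = 35 + 7 = 42.
Iteration 6: 42 < 67 holds -> n = 42 + 7 = 49.
Iteration 7: 49 < 67 holds -> n = 49 + 7 = 56.
Iteration 8: 56 < 67 holds -> n = 56 + 7 = 63.
Iteration 9: 63 < 67 holds -> n = 63 + 7 = 70.
Iteration 10: 70 < 67 fails; recursion stops.
SUM(n) = 7 + 14 + 21 + 28 + 35 + 42 + 49 + 56 + 63 + 70 = 385.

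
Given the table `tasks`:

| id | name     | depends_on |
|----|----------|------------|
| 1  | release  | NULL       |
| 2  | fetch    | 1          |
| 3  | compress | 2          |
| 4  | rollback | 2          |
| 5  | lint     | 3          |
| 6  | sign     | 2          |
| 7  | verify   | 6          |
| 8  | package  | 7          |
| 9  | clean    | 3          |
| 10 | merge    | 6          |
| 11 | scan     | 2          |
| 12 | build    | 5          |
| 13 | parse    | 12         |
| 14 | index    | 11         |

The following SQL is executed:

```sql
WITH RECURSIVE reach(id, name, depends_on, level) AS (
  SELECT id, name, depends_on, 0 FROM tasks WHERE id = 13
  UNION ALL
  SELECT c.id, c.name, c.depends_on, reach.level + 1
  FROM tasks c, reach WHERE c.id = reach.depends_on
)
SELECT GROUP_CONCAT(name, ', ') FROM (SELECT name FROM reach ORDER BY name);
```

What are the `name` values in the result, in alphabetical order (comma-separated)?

Base: id=13 (parse), depends_on=12, level 0.
Iteration 1: join on id=12 -> build (id 12, depends_on=5, level 1).
Iteration 2: join on id=5 -> lint (id 5, depends_on=3, level 2).
Iteration 3: join on id=3 -> compress (id 3, depends_on=2, level 3).
Iteration 4: join on id=2 -> fetch (id 2, depends_on=1, level 4).
Iteration 5: join on id=1 -> release (id 1, depends_on=NULL, level 5).
Iteration 6: depends_on is NULL; no match; recursion stops.

build, compress, fetch, lint, parse, release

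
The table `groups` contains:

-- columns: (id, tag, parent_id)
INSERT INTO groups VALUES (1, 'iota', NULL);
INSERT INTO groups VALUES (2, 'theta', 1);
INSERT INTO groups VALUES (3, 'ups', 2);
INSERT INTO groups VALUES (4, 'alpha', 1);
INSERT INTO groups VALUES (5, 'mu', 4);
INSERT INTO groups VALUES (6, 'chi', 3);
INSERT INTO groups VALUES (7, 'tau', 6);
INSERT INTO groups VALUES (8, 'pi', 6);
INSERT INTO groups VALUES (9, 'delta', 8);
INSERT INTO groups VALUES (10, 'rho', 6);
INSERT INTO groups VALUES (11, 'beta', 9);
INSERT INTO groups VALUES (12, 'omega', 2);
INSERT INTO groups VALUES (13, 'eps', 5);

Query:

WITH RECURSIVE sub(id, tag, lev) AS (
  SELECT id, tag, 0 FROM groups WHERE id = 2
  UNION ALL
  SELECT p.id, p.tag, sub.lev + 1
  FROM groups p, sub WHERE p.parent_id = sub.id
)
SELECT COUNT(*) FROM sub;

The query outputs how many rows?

Base: id=2 (theta) at lev 0.
Iteration 1: rows with parent_id in {2} -> ups (id 3, lev 1), omega (id 12, lev 1).
Iteration 2: rows with parent_id in {3,12} -> chi (id 6, lev 2).
Iteration 3: rows with parent_id in {6} -> tau (id 7, lev 3), pi (id 8, lev 3), rho (id 10, lev 3).
Iteration 4: rows with parent_id in {7,8,10} -> delta (id 9, lev 4).
Iteration 5: rows with parent_id in {9} -> beta (id 11, lev 5).
Iteration 6: no rows with parent_id in {11}; recursion stops.
Total rows emitted: 9.

9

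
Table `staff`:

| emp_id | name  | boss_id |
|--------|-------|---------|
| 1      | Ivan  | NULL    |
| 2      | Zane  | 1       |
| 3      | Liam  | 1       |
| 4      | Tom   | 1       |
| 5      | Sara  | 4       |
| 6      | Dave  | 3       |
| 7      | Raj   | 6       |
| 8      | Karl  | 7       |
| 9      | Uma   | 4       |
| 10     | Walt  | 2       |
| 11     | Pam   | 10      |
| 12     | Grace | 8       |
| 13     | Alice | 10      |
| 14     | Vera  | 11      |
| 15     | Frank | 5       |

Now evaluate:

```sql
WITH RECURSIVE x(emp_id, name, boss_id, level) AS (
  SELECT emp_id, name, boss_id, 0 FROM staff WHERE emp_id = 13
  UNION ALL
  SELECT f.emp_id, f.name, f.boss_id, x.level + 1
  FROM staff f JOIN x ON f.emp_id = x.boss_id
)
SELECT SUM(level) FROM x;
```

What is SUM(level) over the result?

6

Base: emp_id=13 (Alice), boss_id=10, level 0.
Iteration 1: join on emp_id=10 -> Walt (id 10, boss_id=2, level 1).
Iteration 2: join on emp_id=2 -> Zane (id 2, boss_id=1, level 2).
Iteration 3: join on emp_id=1 -> Ivan (id 1, boss_id=NULL, level 3).
Iteration 4: boss_id is NULL; no match; recursion stops.
SUM(level) = 0 + 1 + 2 + 3 = 6.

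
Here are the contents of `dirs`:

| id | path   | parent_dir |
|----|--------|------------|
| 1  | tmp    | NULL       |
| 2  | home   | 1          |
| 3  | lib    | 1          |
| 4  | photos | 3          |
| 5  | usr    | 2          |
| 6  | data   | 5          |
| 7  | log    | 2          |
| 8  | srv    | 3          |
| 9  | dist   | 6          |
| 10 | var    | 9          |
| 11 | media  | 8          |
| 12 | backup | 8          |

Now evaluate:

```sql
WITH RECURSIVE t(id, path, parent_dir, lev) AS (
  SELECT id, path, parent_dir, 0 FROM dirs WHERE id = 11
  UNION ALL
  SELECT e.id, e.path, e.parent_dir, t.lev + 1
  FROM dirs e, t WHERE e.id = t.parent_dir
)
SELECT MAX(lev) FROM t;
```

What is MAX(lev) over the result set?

Base: id=11 (media), parent_dir=8, lev 0.
Iteration 1: join on id=8 -> srv (id 8, parent_dir=3, lev 1).
Iteration 2: join on id=3 -> lib (id 3, parent_dir=1, lev 2).
Iteration 3: join on id=1 -> tmp (id 1, parent_dir=NULL, lev 3).
Iteration 4: parent_dir is NULL; no match; recursion stops.
lev values: 0, 1, 2, 3; the maximum is 3.

3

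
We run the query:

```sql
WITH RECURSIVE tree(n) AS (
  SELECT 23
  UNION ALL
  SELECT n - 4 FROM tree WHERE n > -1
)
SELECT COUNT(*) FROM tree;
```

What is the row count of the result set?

Base: n=23.
Iteration 1: 23 > -1 holds -> n = 23 - 4 = 19.
Iteration 2: 19 > -1 holds -> n = 19 - 4 = 15.
Iteration 3: 15 > -1 holds -> n = 15 - 4 = 11.
Iteration 4: 11 > -1 holds -> n = 11 - 4 = 7.
Iteration 5: 7 > -1 holds -> n = 7 - 4 = 3.
Iteration 6: 3 > -1 holds -> n = 3 - 4 = -1.
Iteration 7: -1 > -1 fails; recursion stops.
Total rows emitted: 7.

7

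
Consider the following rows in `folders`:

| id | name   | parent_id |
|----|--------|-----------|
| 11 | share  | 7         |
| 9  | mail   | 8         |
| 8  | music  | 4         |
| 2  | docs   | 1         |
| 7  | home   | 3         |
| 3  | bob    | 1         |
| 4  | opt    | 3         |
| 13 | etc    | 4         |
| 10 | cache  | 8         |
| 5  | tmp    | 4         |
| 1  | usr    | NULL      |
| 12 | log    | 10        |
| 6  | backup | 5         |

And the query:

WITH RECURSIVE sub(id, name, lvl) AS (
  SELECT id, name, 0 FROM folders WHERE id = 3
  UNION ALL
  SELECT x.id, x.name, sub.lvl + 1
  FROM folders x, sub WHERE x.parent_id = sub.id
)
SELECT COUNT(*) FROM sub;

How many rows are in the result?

Base: id=3 (bob) at lvl 0.
Iteration 1: rows with parent_id in {3} -> opt (id 4, lvl 1), home (id 7, lvl 1).
Iteration 2: rows with parent_id in {4,7} -> tmp (id 5, lvl 2), music (id 8, lvl 2), share (id 11, lvl 2), etc (id 13, lvl 2).
Iteration 3: rows with parent_id in {5,8,11,13} -> backup (id 6, lvl 3), mail (id 9, lvl 3), cache (id 10, lvl 3).
Iteration 4: rows with parent_id in {6,9,10} -> log (id 12, lvl 4).
Iteration 5: no rows with parent_id in {12}; recursion stops.
Total rows emitted: 11.

11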